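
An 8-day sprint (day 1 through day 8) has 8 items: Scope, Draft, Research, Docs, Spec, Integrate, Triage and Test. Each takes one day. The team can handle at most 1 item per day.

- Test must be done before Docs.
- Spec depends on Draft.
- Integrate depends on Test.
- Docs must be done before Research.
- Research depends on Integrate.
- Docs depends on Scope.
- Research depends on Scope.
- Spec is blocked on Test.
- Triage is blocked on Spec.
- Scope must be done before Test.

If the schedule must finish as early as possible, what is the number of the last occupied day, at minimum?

The precedence chain requires at least 4 distinct days.
With at most 1 per day and 8 work items, at least 8 days are needed.
8 works (last occupied day: day 8): for example Scope in day 1; Test in day 2; Triage in day 8; Integrate in day 4; Spec in day 7; Research in day 5; Docs in day 3; Draft in day 6.

day 8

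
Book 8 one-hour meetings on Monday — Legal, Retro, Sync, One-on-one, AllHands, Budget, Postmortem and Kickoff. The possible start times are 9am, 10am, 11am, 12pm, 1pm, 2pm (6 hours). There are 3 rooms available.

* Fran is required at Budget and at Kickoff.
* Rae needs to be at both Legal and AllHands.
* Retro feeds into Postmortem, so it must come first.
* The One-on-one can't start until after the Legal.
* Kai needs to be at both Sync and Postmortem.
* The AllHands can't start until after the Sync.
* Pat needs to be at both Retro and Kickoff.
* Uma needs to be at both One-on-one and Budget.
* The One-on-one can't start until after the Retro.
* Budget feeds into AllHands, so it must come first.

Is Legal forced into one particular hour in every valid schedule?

No

Legal can be 9am (e.g. Budget in 9am; Postmortem in 11am; Legal in 9am; One-on-one in 10am; Retro in 9am; Kickoff in 10am; AllHands in 11am; Sync in 10am) or 10am (e.g. Legal=10am, Sync=9am, One-on-one=11am, Budget=9am, AllHands=11am, Kickoff=10am, Retro=9am, Postmortem=10am).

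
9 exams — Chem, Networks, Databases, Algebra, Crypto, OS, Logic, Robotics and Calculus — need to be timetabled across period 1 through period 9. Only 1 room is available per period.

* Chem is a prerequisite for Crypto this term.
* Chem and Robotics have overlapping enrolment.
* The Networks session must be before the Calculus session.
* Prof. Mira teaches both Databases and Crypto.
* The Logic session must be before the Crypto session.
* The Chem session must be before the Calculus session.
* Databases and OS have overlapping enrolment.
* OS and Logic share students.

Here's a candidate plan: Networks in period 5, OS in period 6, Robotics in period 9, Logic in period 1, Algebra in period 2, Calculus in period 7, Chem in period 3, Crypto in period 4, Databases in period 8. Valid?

OS and Logic share students — holds.
The Logic session must be before the Crypto session — holds.
Chem is a prerequisite for Crypto this term — holds.
Prof. Mira teaches both Databases and Crypto — holds.
The Networks session must be before the Calculus session — holds.
Only 1 room is available per period — holds.
Chem and Robotics have overlapping enrolment — holds.
The Chem session must be before the Calculus session — holds.
Databases and OS have overlapping enrolment — holds.

Yes, all constraints hold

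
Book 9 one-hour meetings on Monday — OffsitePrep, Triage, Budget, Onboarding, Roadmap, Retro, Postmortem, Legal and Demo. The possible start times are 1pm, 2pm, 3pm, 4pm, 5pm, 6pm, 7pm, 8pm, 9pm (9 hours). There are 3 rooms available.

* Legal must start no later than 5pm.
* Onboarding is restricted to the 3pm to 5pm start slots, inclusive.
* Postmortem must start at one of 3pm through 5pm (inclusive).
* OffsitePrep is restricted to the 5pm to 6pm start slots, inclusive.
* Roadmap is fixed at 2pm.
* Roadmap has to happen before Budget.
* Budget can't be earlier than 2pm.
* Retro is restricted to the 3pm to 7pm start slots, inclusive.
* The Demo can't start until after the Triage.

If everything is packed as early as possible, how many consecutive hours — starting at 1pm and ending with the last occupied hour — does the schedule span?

The precedence chain requires at least 2 distinct hours.
With at most 3 per hour and 9 meetings, at least 3 hours are needed.
OffsitePrep can't be placed before 5pm — that is hour 5 counting from 1pm — so the schedule must run through at least 5 hours.
5 works (last occupied hour: 5pm): for example Budget in 4pm, Onboarding in 3pm, Triage in 1pm, Legal in 1pm, Roadmap in 2pm, Postmortem in 3pm, Demo in 2pm, OffsitePrep in 5pm, Retro in 3pm.

5 hours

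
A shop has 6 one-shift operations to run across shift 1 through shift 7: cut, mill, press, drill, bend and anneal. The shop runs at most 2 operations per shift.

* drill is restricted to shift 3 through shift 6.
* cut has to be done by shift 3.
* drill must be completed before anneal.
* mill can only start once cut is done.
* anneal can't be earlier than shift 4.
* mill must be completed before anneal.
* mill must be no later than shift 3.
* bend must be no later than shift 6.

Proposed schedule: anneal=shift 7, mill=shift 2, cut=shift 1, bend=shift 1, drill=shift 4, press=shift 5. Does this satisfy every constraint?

Yes, all constraints hold

drill must be completed before anneal — holds.
mill can only start once cut is done — holds.
anneal can't be earlier than shift 4 — holds.
mill must be completed before anneal — holds.
cut has to be done by shift 3 — holds.
drill is restricted to shift 3 through shift 6 — holds.
bend must be no later than shift 6 — holds.
The shop runs at most 2 operations per shift — holds.
mill must be no later than shift 3 — holds.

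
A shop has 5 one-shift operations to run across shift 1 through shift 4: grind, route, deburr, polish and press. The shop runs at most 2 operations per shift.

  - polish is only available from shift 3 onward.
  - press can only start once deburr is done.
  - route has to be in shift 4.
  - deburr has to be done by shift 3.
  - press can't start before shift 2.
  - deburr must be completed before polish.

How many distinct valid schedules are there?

25

Splitting on grind: it can be shift 1 (8), shift 2 (8), shift 3 (6), shift 4 (3). Listing each branch's schedules as (route, deburr, polish, press) by shift number:
grind=shift 1: (4,1,3,2) (4,1,3,3) (4,1,3,4) (4,1,4,2) (4,1,4,3) (4,2,3,3) (4,2,3,4) (4,2,4,3) — 8.
grind=shift 2: (4,1,3,2) (4,1,3,3) (4,1,3,4) (4,1,4,2) (4,1,4,3) (4,2,3,3) (4,2,3,4) (4,2,4,3) — 8.
grind=shift 3: (4,1,3,2) (4,1,3,4) (4,1,4,2) (4,1,4,3) (4,2,3,4) (4,2,4,3) — 6.
grind=shift 4: (4,1,3,2) (4,1,3,3) (4,2,3,3) — 3.
Summing: 8 + 8 + 6 + 3 = 25.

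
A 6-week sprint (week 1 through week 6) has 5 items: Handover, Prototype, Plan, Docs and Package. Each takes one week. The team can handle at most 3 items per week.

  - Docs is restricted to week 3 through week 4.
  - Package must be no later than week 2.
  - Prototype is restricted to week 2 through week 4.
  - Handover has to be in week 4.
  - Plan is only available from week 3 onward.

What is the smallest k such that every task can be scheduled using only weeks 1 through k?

4 weeks

With at most 3 per week and 5 tasks, at least 2 weeks are needed.
Handover can't be placed before week 4, so the schedule must run through at least week 4.
4 works (last occupied week: week 4): for example Docs in week 3; Package in week 1; Handover in week 4; Prototype in week 2; Plan in week 3.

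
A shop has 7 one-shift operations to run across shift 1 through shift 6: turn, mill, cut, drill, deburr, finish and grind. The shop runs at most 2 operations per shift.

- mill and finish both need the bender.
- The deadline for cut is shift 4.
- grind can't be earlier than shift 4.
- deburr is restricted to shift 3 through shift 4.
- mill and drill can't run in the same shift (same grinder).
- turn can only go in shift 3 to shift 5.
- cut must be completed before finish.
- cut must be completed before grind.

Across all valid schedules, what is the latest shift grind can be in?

shift 6

Grind is available from shift 4.
grind at shift 6 is achievable: deburr -> shift 3, cut -> shift 1, mill -> shift 1, drill -> shift 2, finish -> shift 2, grind -> shift 6, turn -> shift 3.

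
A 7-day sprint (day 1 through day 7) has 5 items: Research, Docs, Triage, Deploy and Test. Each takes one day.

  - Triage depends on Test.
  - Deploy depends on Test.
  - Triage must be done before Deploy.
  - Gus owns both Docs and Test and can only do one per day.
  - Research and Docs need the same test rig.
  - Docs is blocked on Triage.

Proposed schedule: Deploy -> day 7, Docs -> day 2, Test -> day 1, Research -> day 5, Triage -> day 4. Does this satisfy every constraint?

Docs is blocked on Triage — violated.
Triage depends on Test — holds.
Research and Docs need the same test rig — holds.
Gus owns both Docs and Test and can only do one per day — holds.
Deploy depends on Test — holds.
Triage must be done before Deploy — holds.

Invalid. Docs is blocked on Triage.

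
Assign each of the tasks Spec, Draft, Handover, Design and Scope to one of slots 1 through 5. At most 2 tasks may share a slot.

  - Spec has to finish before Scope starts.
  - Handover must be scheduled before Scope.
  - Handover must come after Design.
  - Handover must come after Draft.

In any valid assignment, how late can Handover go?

Precedence pushes Handover to at least 2; downstream work caps Handover at 4.
Handover at 4 is achievable: Design=2; Handover=4; Draft=1; Scope=5; Spec=1.

4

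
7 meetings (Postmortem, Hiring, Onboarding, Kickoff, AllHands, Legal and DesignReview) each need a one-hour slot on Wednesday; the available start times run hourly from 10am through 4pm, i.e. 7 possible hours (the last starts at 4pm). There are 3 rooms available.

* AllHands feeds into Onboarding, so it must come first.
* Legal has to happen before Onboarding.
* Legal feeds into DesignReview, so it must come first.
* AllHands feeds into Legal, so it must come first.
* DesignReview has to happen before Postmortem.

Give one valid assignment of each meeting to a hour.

Onboarding in 12pm; DesignReview in 12pm; Legal in 11am; AllHands in 10am; Postmortem in 1pm; Kickoff in 10am; Hiring in 10am

Checking: Legal(11am) before DesignReview(12pm); Legal(11am) before Onboarding(12pm); AllHands(10am) before Legal(11am); DesignReview(12pm) before Postmortem(1pm); AllHands(10am) before Onboarding(12pm); max 3 per hour (cap 3).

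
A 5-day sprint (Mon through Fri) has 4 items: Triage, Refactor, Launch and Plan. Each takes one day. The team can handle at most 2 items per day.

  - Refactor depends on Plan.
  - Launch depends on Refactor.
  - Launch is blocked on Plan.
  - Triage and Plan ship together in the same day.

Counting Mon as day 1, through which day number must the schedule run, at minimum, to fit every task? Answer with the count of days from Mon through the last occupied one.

3

The precedence chain requires at least 3 distinct days.
With at most 2 per day and 4 tasks, at least 2 days are needed.
3 works (last occupied day: Wed): for example Refactor in Tue; Launch in Wed; Triage in Mon; Plan in Mon.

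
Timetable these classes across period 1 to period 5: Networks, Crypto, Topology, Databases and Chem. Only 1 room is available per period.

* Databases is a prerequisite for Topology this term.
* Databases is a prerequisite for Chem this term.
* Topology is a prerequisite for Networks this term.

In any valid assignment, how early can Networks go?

Precedence pushes Networks to at least period 3.
Networks at period 3 is achievable: Networks=period 3, Databases=period 1, Crypto=period 5, Chem=period 4, Topology=period 2.

period 3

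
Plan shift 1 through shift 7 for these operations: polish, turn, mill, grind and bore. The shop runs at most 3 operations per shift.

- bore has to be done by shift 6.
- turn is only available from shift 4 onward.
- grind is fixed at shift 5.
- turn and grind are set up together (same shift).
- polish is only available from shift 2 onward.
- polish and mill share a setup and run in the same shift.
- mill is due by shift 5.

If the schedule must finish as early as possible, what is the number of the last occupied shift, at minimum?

With at most 3 per shift and 5 operations, at least 2 shifts are needed.
grind can't be placed before shift 5, so the schedule must run through at least shift 5.
5 works (last occupied shift: shift 5): for example polish in shift 2, bore in shift 1, turn in shift 5, grind in shift 5, mill in shift 2.

5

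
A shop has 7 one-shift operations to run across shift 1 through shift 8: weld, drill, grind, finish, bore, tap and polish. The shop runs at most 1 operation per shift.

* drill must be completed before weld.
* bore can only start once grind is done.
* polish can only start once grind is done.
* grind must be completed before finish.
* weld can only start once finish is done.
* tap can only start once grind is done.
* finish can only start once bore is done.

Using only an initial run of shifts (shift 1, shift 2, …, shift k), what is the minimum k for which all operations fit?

7

The precedence chain requires at least 4 distinct shifts.
With at most 1 per shift and 7 operations, at least 7 shifts are needed.
7 works (last occupied shift: shift 7): for example finish in shift 3; bore in shift 2; weld in shift 5; grind in shift 1; tap in shift 6; drill in shift 4; polish in shift 7.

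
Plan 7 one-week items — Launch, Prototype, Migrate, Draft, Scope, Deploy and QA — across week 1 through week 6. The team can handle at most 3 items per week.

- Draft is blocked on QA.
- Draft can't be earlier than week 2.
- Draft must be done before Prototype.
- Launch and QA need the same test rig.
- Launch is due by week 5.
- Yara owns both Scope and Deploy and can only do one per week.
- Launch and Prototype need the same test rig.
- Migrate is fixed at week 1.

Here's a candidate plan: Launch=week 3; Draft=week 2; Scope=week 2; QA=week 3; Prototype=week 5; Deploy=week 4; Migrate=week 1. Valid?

Invalid. Launch and QA need the same test rig.

The team can handle at most 3 items per week — holds.
Migrate is fixed at week 1 — holds.
Launch and QA need the same test rig — violated.
Draft is blocked on QA — violated.
Launch is due by week 5 — holds.
Draft can't be earlier than week 2 — holds.
Draft must be done before Prototype — holds.
Yara owns both Scope and Deploy and can only do one per week — holds.
Launch and Prototype need the same test rig — holds.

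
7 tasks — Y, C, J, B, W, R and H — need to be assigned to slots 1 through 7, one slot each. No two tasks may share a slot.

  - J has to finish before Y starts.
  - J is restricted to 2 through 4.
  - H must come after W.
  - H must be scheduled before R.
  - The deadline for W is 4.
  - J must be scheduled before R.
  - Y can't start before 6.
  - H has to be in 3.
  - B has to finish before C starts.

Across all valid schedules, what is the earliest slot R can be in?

Precedence pushes R to at least 4.
R at 4 is achievable: B -> 5, R -> 4, W -> 1, C -> 7, H -> 3, J -> 2, Y -> 6.

4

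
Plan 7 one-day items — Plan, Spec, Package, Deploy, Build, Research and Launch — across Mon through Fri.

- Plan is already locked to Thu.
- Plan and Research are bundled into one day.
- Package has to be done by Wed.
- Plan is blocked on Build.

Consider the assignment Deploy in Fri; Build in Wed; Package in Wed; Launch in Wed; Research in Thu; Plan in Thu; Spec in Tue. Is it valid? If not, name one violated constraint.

Plan is already locked to Thu — holds.
Plan is blocked on Build — holds.
Plan and Research are bundled into one day — holds.
Package has to be done by Wed — holds.

Yes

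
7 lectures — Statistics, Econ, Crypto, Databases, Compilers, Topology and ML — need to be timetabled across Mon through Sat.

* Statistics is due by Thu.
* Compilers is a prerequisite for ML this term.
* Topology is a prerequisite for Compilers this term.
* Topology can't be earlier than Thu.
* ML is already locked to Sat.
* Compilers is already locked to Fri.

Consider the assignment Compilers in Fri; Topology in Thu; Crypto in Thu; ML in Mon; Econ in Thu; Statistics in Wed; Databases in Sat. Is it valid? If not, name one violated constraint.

No — it violates: ML is already locked to Sat

Statistics is due by Thu — holds.
Topology can't be earlier than Thu — holds.
Compilers is a prerequisite for ML this term — violated.
Topology is a prerequisite for Compilers this term — holds.
Compilers is already locked to Fri — holds.
ML is already locked to Sat — violated.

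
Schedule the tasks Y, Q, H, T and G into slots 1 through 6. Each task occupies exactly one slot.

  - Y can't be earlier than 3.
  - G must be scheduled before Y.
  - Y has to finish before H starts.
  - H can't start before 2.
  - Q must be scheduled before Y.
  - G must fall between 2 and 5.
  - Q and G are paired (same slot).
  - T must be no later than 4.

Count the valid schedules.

Splitting on Y: it can be 3 (12), 4 (16), 5 (12). Listing each branch's schedules as (Q, H, T, G):
Y=3: (2,4,1,2) (2,4,2,2) (2,4,3,2) (2,4,4,2) (2,5,1,2) (2,5,2,2) (2,5,3,2) (2,5,4,2) (2,6,1,2) (2,6,2,2) (2,6,3,2) (2,6,4,2) — 12.
Y=4: (2,5,1,2) (2,5,2,2) (2,5,3,2) (2,5,4,2) (2,6,1,2) (2,6,2,2) (2,6,3,2) (2,6,4,2) (3,5,1,3) (3,5,2,3) (3,5,3,3) (3,5,4,3) (3,6,1,3) (3,6,2,3) (3,6,3,3) (3,6,4,3) — 16.
Y=5: (2,6,1,2) (2,6,2,2) (2,6,3,2) (2,6,4,2) (3,6,1,3) (3,6,2,3) (3,6,3,3) (3,6,4,3) (4,6,1,4) (4,6,2,4) (4,6,3,4) (4,6,4,4) — 12.
Summing: 12 + 16 + 12 = 40.

40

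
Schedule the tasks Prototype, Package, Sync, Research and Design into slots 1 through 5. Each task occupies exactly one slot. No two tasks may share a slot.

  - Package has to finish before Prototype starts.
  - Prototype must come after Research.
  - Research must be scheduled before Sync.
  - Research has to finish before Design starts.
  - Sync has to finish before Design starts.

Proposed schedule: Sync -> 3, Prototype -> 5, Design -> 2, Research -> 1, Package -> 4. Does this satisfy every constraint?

No. Sync has to finish before Design starts is not satisfied.

Package has to finish before Prototype starts — holds.
Research must be scheduled before Sync — holds.
No two tasks may share a slot — holds.
Sync has to finish before Design starts — violated.
Research has to finish before Design starts — holds.
Prototype must come after Research — holds.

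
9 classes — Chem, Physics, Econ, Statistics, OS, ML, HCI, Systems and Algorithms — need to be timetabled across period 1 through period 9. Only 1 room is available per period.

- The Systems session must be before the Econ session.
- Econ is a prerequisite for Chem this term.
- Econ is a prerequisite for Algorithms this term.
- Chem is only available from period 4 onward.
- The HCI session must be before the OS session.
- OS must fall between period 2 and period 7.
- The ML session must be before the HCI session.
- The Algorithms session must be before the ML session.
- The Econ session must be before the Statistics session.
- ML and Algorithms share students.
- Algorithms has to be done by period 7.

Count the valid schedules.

Splitting on Econ: it can be period 2 (28), period 3 (4). Listing each branch's schedules as (Chem, Physics, Statistics, OS, ML, HCI, Systems, Algorithms) by period number:
Econ=period 2: (4,8,9,7,5,6,1,3) (4,9,8,7,5,6,1,3) (5,8,9,7,4,6,1,3) (5,9,8,7,4,6,1,3) (6,8,9,7,4,5,1,3) (6,9,8,7,4,5,1,3) (7,8,9,6,4,5,1,3) (7,9,8,6,4,5,1,3) (8,3,9,7,5,6,1,4) (8,4,9,7,5,6,1,3) (8,5,9,7,4,6,1,3) (8,6,9,7,4,5,1,3) (8,7,9,6,4,5,1,3) (8,9,3,7,5,6,1,4) (8,9,4,7,5,6,1,3) (8,9,5,7,4,6,1,3) (8,9,6,7,4,5,1,3) (8,9,7,6,4,5,1,3) (9,3,8,7,5,6,1,4) (9,4,8,7,5,6,1,3) (9,5,8,7,4,6,1,3) (9,6,8,7,4,5,1,3) (9,7,8,6,4,5,1,3) (9,8,3,7,5,6,1,4) (9,8,4,7,5,6,1,3) (9,8,5,7,4,6,1,3) (9,8,6,7,4,5,1,3) (9,8,7,6,4,5,1,3) — 28.
Econ=period 3: (8,1,9,7,5,6,2,4) (8,2,9,7,5,6,1,4) (9,1,8,7,5,6,2,4) (9,2,8,7,5,6,1,4) — 4.
Summing: 28 + 4 = 32.

32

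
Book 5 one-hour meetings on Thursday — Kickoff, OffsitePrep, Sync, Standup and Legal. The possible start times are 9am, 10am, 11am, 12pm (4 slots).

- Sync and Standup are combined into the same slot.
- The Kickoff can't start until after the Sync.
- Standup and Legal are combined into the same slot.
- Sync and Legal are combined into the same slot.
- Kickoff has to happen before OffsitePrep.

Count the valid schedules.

4

Enumerating: Legal -> 9am, Standup -> 9am, OffsitePrep -> 11am, Sync -> 9am, Kickoff -> 10am | Kickoff -> 10am, Standup -> 9am, OffsitePrep -> 12pm, Sync -> 9am, Legal -> 9am | Legal in 9am, Kickoff in 11am, OffsitePrep in 12pm, Standup in 9am, Sync in 9am | Sync in 10am; Standup in 10am; Kickoff in 11am; OffsitePrep in 12pm; Legal in 10am.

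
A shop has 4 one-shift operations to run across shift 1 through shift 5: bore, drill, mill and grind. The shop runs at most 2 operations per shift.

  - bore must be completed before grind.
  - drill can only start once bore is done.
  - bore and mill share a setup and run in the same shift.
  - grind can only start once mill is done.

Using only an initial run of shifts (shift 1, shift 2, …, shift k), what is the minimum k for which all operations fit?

The precedence chain requires at least 2 distinct shifts.
With at most 2 per shift and 4 operations, at least 2 shifts are needed.
2 works (last occupied shift: shift 2): for example drill -> shift 2, mill -> shift 1, grind -> shift 2, bore -> shift 1.

2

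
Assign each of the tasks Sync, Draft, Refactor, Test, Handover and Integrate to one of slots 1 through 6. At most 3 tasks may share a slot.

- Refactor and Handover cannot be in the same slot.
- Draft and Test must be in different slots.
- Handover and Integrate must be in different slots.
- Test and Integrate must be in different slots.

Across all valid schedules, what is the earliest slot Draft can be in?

1

Draft at 1 is achievable: Test in 2; Draft in 1; Handover in 2; Refactor in 1; Integrate in 3; Sync in 1.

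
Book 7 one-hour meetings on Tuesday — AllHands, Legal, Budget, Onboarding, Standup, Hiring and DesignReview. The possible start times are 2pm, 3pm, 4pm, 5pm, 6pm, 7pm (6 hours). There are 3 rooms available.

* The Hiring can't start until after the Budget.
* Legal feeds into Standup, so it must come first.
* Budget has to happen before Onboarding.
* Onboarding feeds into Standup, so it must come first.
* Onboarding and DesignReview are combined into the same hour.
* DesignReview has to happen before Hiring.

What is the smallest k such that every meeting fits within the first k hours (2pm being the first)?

The precedence chain requires at least 3 distinct hours.
With at most 3 per hour and 7 meetings, at least 3 hours are needed.
3 works (last occupied hour: 4pm): for example AllHands in 2pm; Legal in 2pm; Budget in 2pm; Hiring in 4pm; DesignReview in 3pm; Onboarding in 3pm; Standup in 4pm.

3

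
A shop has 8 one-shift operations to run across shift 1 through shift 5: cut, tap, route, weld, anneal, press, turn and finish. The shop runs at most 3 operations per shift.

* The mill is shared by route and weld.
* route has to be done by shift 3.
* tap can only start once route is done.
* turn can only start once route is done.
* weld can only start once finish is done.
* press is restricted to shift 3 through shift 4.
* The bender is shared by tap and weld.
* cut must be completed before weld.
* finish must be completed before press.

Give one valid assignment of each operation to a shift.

turn in shift 2; anneal in shift 2; press in shift 3; cut in shift 1; tap in shift 3; route in shift 1; finish in shift 1; weld in shift 2

Checking: finish(shift 1) before weld(shift 2); finish(shift 1) before press(shift 3); route(shift 1) before tap(shift 3); cut(shift 1) before weld(shift 2); route(shift 1) before turn(shift 2); tap(shift 3) != weld(shift 2); route(shift 1) != weld(shift 2); route=shift 1 in [shift 1,shift 3]; press=shift 3 in [shift 3,shift 4]; max 3 per shift (cap 3).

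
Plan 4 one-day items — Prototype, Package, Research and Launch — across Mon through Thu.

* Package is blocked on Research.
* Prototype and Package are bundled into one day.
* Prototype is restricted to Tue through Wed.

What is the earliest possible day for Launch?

Mon

Launch at Mon is achievable: Prototype -> Tue, Package -> Tue, Research -> Mon, Launch -> Mon.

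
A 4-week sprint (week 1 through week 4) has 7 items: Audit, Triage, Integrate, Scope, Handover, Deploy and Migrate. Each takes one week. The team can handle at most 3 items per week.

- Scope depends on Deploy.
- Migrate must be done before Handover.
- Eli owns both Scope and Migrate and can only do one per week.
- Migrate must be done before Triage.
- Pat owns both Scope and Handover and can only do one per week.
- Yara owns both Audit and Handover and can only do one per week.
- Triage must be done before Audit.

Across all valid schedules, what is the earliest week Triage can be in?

week 2

Precedence pushes Triage to at least week 2; downstream work caps Triage at week 3.
Triage at week 2 is achievable: Triage -> week 2, Scope -> week 2, Migrate -> week 1, Deploy -> week 1, Handover -> week 4, Integrate -> week 1, Audit -> week 3.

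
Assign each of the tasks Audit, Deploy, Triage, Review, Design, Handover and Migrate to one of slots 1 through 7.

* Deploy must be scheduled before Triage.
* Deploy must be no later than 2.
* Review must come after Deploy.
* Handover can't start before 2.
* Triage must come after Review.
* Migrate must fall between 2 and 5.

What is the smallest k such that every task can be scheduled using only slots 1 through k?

The precedence chain requires at least 3 distinct slots.
3 works (last occupied slot: 3): for example Audit=1; Migrate=2; Triage=3; Deploy=1; Handover=2; Design=1; Review=2.

3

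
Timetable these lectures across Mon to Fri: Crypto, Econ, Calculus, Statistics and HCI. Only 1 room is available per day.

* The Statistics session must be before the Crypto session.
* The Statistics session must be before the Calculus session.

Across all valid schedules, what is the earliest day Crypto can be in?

Precedence pushes Crypto to at least Tue.
Crypto at Tue is achievable: HCI in Fri, Statistics in Mon, Crypto in Tue, Calculus in Wed, Econ in Thu.

Tue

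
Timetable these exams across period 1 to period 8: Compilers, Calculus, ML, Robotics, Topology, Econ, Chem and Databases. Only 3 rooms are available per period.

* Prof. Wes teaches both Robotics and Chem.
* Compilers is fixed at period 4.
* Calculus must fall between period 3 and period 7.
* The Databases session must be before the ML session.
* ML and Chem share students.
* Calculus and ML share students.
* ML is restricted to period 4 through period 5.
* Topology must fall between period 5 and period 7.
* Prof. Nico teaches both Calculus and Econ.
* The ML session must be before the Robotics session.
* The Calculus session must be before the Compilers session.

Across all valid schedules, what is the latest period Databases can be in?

period 4

Downstream work caps Databases at period 4.
Databases at period 4 is achievable: Robotics=period 6, Calculus=period 3, Econ=period 1, Chem=period 1, ML=period 5, Topology=period 5, Databases=period 4, Compilers=period 4.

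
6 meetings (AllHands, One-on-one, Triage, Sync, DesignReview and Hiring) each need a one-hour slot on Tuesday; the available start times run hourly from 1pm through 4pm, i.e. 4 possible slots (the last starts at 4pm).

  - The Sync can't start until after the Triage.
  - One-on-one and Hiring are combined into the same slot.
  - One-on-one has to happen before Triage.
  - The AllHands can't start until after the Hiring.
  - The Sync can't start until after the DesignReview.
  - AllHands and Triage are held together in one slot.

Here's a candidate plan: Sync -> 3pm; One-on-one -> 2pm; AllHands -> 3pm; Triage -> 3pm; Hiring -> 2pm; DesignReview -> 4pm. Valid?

One-on-one and Hiring are combined into the same slot — holds.
The Sync can't start until after the Triage — violated.
AllHands and Triage are held together in one slot — holds.
The AllHands can't start until after the Hiring — holds.
One-on-one has to happen before Triage — holds.
The Sync can't start until after the DesignReview — violated.

Invalid. The Sync can't start until after the DesignReview.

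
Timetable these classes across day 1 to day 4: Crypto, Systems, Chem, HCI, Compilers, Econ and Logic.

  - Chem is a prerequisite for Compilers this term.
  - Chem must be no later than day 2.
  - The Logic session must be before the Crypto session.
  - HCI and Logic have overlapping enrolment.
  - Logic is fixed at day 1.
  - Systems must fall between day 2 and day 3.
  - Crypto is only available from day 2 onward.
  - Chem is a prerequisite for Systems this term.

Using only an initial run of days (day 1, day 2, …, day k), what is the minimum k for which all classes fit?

2 days

The precedence chain requires at least 2 distinct days.
2 works (last occupied day: day 2): for example Chem=day 1, Econ=day 1, Logic=day 1, Crypto=day 2, Systems=day 2, Compilers=day 2, HCI=day 2.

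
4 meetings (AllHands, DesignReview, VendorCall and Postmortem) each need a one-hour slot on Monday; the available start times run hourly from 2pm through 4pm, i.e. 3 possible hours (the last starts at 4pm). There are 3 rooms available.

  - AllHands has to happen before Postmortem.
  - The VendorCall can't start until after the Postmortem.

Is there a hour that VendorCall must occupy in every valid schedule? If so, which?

Precedence pushes VendorCall to at least 4pm.
So VendorCall is pinned to 4pm.

4pm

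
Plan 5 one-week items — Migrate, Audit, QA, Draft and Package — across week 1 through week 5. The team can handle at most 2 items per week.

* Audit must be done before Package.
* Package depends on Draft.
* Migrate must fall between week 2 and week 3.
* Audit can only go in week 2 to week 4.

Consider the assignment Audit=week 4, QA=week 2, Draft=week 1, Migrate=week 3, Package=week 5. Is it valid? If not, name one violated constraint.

Valid

Audit must be done before Package — holds.
Migrate must fall between week 2 and week 3 — holds.
Package depends on Draft — holds.
The team can handle at most 2 items per week — holds.
Audit can only go in week 2 to week 4 — holds.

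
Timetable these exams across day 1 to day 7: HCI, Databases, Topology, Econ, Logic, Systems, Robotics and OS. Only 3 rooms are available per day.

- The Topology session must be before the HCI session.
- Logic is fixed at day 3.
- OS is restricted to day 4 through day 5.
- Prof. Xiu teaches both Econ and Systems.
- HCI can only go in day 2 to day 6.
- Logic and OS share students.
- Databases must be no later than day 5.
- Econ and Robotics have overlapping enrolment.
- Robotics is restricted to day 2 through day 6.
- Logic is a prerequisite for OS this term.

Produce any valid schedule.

Robotics -> day 2, HCI -> day 2, Econ -> day 1, Logic -> day 3, OS -> day 4, Databases -> day 1, Topology -> day 1, Systems -> day 2

Checking: Topology(day 1) before HCI(day 2); Logic(day 3) before OS(day 4); Logic(day 3) != OS(day 4); Econ(day 1) != Systems(day 2); Econ(day 1) != Robotics(day 2); Logic=day 3 in [day 3,day 3]; Robotics=day 2 in [day 2,day 6]; HCI=day 2 in [day 2,day 6]; OS=day 4 in [day 4,day 5]; Databases=day 1 in [day 1,day 5]; max 3 per day (cap 3).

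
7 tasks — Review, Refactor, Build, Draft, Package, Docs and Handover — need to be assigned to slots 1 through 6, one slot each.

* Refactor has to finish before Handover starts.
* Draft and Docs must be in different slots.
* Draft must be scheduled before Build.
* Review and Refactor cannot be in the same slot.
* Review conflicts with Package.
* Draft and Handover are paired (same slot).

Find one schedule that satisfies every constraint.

Build in 3, Review in 2, Docs in 1, Handover in 2, Draft in 2, Refactor in 1, Package in 1

Checking: Draft(2) before Build(3); Refactor(1) before Handover(2); Draft(2) != Docs(1); Review(2) != Package(1); Review(2) != Refactor(1); Draft = Handover = 2.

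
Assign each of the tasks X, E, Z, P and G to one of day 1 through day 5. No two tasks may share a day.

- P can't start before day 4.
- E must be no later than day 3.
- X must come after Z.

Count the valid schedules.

Splitting on X: it can be day 2 (2), day 3 (4), day 4 (6), day 5 (6). Listing each branch's schedules as (E, Z, P, G) by day number:
X=day 2: (3,1,4,5) (3,1,5,4) — 2.
X=day 3: (1,2,4,5) (1,2,5,4) (2,1,4,5) (2,1,5,4) — 4.
X=day 4: (1,2,5,3) (1,3,5,2) (2,1,5,3) (2,3,5,1) (3,1,5,2) (3,2,5,1) — 6.
X=day 5: (1,2,4,3) (1,3,4,2) (2,1,4,3) (2,3,4,1) (3,1,4,2) (3,2,4,1) — 6.
Summing: 2 + 4 + 6 + 6 = 18.

18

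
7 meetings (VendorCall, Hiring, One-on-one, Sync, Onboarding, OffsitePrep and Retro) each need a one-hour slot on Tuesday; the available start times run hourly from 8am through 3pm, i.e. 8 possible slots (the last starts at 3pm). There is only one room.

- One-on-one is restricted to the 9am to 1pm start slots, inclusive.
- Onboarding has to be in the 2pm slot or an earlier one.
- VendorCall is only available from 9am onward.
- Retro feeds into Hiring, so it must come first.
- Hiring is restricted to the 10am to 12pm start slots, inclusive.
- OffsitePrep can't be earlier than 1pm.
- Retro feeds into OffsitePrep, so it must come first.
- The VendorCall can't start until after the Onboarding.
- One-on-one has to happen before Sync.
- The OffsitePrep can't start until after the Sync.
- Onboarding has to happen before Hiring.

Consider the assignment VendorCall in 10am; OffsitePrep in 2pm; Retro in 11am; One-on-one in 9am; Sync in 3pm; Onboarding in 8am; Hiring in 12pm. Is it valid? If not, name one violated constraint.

Onboarding has to happen before Hiring — holds.
Hiring is restricted to the 10am to 12pm start slots, inclusive — holds.
The VendorCall can't start until after the Onboarding — holds.
Retro feeds into Hiring, so it must come first — holds.
One-on-one is restricted to the 9am to 1pm start slots, inclusive — holds.
The OffsitePrep can't start until after the Sync — violated.
Retro feeds into OffsitePrep, so it must come first — holds.
One-on-one has to happen before Sync — holds.
There is only one room — holds.
Onboarding has to be in the 2pm slot or an earlier one — holds.
VendorCall is only available from 9am onward — holds.
OffsitePrep can't be earlier than 1pm — holds.

No. The OffsitePrep can't start until after the Sync is not satisfied.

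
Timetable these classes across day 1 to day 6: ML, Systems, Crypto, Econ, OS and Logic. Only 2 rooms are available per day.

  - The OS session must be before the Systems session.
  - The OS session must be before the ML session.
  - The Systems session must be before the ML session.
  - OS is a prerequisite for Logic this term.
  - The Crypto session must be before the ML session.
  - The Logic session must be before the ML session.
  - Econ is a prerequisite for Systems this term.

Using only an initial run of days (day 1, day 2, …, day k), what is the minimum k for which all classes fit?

The precedence chain requires at least 3 distinct days.
With at most 2 per day and 6 classes, at least 3 days are needed.
Could 3 days be enough, i.e. nothing placed later than day 3? No: ML must come after Systems (at day 1 or later) → {day 2, day 3}; Systems must come before ML (at day 3 or earlier) → {day 1, day 2}; Systems must come after Econ (at day 1 or later) → {day 2}; Econ must come before Systems (at day 2 or earlier) → {day 1}; Logic must come after OS (at day 1 or later) → {day 2, day 3}; OS must come before Logic (at day 3 or earlier) → {day 1, day 2}; Crypto must come before ML (at day 3 or earlier) → {day 1, day 2}; OS must come before Systems (at day 2 or earlier) → {day 1}; ML must come after Logic (at day 2 or later) → {day 3}; Logic must come before ML (at day 3 or earlier) → {day 2}; Crypto can't use day 1, already full with Econ and OS (limit 2) → {day 2}; that puts Systems, Crypto and Logic all in day 2 — more than 2 per day.
So 3 days is not enough.
4 works (last occupied day: day 4): for example Systems in day 2, Logic in day 2, Crypto in day 3, Econ in day 1, ML in day 4, OS in day 1.

4 days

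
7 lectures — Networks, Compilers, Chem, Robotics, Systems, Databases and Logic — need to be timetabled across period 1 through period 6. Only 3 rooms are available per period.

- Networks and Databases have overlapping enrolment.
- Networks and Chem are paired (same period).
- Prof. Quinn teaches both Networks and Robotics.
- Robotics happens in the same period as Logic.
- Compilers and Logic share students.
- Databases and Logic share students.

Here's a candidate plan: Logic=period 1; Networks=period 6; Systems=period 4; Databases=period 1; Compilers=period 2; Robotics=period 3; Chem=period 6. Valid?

Robotics happens in the same period as Logic — violated.
Prof. Quinn teaches both Networks and Robotics — holds.
Networks and Databases have overlapping enrolment — holds.
Databases and Logic share students — violated.
Compilers and Logic share students — holds.
Only 3 rooms are available per period — holds.
Networks and Chem are paired (same period) — holds.

Invalid. Robotics happens in the same period as Logic.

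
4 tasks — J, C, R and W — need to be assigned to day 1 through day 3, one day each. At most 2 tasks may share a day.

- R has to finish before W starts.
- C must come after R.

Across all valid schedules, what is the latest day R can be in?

day 2

Downstream work caps R at day 2.
R at day 2 is achievable: R=day 2; W=day 3; C=day 3; J=day 1.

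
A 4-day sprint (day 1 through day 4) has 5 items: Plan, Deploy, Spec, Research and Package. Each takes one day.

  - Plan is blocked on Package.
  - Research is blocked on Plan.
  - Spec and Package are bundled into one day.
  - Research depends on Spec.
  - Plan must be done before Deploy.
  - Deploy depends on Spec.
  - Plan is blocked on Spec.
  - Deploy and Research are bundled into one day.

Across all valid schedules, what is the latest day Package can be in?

day 2

Downstream work caps Package at day 2.
Package at day 2 is achievable: Research -> day 4, Deploy -> day 4, Spec -> day 2, Plan -> day 3, Package -> day 2.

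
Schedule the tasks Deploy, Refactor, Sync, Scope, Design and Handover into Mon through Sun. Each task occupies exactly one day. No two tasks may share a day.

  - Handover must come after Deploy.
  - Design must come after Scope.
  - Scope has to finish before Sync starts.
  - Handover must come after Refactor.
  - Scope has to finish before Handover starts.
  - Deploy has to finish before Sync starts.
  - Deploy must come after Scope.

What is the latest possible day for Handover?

Precedence pushes Handover to at least Wed.
Handover at Sun is achievable: Handover=Sun; Deploy=Tue; Refactor=Thu; Scope=Mon; Design=Fri; Sync=Wed.

Sun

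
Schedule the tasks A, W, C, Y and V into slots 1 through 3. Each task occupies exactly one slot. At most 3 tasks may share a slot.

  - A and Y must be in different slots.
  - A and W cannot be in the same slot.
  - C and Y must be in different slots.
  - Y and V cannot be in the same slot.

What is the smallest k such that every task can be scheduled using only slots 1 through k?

2

With at most 3 per slot and 5 tasks, at least 2 slots are needed.
2 works (last occupied slot: 2): for example A=1, Y=2, C=1, W=2, V=1.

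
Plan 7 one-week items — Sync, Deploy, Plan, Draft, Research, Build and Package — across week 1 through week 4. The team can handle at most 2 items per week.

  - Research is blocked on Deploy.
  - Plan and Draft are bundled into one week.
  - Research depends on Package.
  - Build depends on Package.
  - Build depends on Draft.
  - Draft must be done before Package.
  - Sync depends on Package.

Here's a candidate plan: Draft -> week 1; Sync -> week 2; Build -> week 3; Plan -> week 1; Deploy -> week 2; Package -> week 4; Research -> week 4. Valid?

Plan and Draft are bundled into one week — holds.
The team can handle at most 2 items per week — holds.
Build depends on Draft — holds.
Research is blocked on Deploy — holds.
Research depends on Package — violated.
Draft must be done before Package — holds.
Sync depends on Package — violated.
Build depends on Package — violated.

Invalid. Sync depends on Package.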